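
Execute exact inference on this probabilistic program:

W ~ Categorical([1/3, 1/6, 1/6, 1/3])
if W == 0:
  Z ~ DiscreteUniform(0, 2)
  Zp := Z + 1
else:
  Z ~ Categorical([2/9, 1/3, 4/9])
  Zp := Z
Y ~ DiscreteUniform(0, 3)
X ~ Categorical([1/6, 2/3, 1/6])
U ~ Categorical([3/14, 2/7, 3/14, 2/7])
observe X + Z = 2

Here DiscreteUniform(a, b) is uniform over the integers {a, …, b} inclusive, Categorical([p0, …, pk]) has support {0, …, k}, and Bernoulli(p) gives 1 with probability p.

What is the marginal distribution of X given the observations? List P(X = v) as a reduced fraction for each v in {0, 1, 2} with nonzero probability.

Enumerate traces; 192 have nonzero weight after conditioning:
  (W=0, Z=0, Y=0, X=2, U=0) weight 1/1008
  (W=0, Z=0, Y=0, X=2, U=1) weight 1/756
  (W=0, Z=0, Y=0, X=2, U=2) weight 1/1008
  (W=0, Z=0, Y=0, X=2, U=3) weight 1/756
  (W=0, Z=0, Y=1, X=2, U=0) weight 1/1008
  (W=0, Z=0, Y=1, X=2, U=1) weight 1/756
  (W=0, Z=0, Y=1, X=2, U=2) weight 1/1008
  (W=0, Z=0, Y=1, X=2, U=3) weight 1/756
  (W=0, Z=1, Y=0, X=1, U=0) weight 1/252
  (W=0, Z=2, Y=0, X=0, U=0) weight 1/1008
  … 182 more
Group by X:
  weight(X=0) = 11/162
  weight(X=1) = 2/9
  weight(X=2) = 7/162
Total weight = 11/162 + 2/9 + 7/162 = 1/3
P(X=0 | obs) = 11/162 / 1/3 = 11/54
P(X=1 | obs) = 2/9 / 1/3 = 2/3
P(X=2 | obs) = 7/162 / 1/3 = 7/54

P(X=0) = 11/54, P(X=1) = 2/3, P(X=2) = 7/54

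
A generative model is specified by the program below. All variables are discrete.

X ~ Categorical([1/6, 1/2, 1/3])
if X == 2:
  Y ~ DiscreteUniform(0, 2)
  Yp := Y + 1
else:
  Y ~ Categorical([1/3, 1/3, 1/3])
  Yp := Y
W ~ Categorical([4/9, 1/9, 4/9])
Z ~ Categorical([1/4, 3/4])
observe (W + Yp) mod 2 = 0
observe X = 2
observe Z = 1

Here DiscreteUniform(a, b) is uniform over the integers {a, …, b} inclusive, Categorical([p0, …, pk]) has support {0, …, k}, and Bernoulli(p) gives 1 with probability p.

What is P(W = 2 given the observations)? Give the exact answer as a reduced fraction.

P(W = 2 | obs) = 2/5

Enumerate traces; 4 have nonzero weight after conditioning:
  (X=2, Y=0, W=1, Z=1) weight 1/108
  (X=2, Y=1, W=0, Z=1) weight 1/27
  (X=2, Y=1, W=2, Z=1) weight 1/27
  (X=2, Y=2, W=1, Z=1) weight 1/108
Group by W:
  weight(W=0) = 1/27
  weight(W=1) = 1/54
  weight(W=2) = 1/27
Total weight = 1/27 + 1/54 + 1/27 = 5/54
P(W=0 | obs) = 1/27 / 5/54 = 2/5
P(W=1 | obs) = 1/54 / 5/54 = 1/5
P(W=2 | obs) = 1/27 / 5/54 = 2/5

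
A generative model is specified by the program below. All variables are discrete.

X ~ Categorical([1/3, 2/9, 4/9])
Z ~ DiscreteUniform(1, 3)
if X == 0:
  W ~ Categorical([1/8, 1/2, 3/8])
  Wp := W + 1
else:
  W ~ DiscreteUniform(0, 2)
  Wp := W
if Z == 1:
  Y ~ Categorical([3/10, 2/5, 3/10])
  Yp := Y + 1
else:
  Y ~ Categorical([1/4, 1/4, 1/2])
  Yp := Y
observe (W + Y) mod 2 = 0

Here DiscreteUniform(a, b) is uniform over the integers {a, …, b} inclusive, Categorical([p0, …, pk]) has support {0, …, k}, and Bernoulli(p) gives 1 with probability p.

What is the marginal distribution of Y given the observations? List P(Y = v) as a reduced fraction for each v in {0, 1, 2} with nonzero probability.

P(Y=0) = 44/147, P(Y=1) = 3/14, P(Y=2) = 143/294

Enumerate traces; 45 have nonzero weight after conditioning:
  (X=0, Z=1, W=0, Y=0) weight 1/240
  (X=0, Z=1, W=0, Y=2) weight 1/240
  (X=0, Z=1, W=1, Y=1) weight 1/45
  (X=0, Z=1, W=2, Y=0) weight 1/80
  (X=0, Z=1, W=2, Y=2) weight 1/80
  (X=0, Z=2, W=0, Y=0) weight 1/288
  (X=0, Z=2, W=0, Y=2) weight 1/144
  (X=0, Z=2, W=1, Y=1) weight 1/72
  … 37 more
Group by Y:
  weight(Y=0) = 22/135
  weight(Y=1) = 7/60
  weight(Y=2) = 143/540
Total weight = 22/135 + 7/60 + 143/540 = 49/90
P(Y=0 | obs) = 22/135 / 49/90 = 44/147
P(Y=1 | obs) = 7/60 / 49/90 = 3/14
P(Y=2 | obs) = 143/540 / 49/90 = 143/294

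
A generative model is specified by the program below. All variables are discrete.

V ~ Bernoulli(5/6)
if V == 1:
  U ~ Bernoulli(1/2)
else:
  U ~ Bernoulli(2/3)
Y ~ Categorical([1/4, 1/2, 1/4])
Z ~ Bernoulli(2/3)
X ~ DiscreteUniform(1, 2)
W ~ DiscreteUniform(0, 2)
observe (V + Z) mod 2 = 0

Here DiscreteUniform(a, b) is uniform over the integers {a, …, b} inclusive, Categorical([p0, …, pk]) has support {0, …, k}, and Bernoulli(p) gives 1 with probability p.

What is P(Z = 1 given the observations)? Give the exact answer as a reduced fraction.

Enumerate traces; 72 have nonzero weight after conditioning:
  (V=0, U=0, Y=0, Z=0, X=1, W=0) weight 1/1296
  (V=0, U=0, Y=0, Z=0, X=1, W=1) weight 1/1296
  (V=0, U=0, Y=0, Z=0, X=1, W=2) weight 1/1296
  (V=0, U=0, Y=0, Z=0, X=2, W=0) weight 1/1296
  (V=0, U=0, Y=0, Z=0, X=2, W=1) weight 1/1296
  (V=0, U=0, Y=0, Z=0, X=2, W=2) weight 1/1296
  (V=0, U=0, Y=1, Z=0, X=1, W=0) weight 1/648
  (V=0, U=0, Y=1, Z=0, X=1, W=1) weight 1/648
  (V=1, U=0, Y=0, Z=1, X=1, W=0) weight 5/432
  … 63 more
Group by Z:
  weight(Z=0) = 1/18
  weight(Z=1) = 5/9
Total weight = 1/18 + 5/9 = 11/18
P(Z=0 | obs) = 1/18 / 11/18 = 1/11
P(Z=1 | obs) = 5/9 / 11/18 = 10/11

P(Z = 1 | obs) = 10/11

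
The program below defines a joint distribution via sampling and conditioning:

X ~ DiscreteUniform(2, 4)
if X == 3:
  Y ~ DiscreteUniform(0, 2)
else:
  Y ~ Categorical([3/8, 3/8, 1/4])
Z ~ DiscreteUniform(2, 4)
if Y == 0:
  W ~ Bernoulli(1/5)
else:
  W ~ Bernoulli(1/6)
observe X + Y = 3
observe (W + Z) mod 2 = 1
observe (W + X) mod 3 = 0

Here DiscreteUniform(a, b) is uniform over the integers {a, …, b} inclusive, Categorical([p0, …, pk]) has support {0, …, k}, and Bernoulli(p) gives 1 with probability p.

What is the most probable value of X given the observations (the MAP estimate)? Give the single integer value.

argmax_v P(X = v | obs) = 3

Enumerate traces; 3 have nonzero weight after conditioning:
  (X=2, Y=1, Z=2, W=1) weight 1/144
  (X=2, Y=1, Z=4, W=1) weight 1/144
  (X=3, Y=0, Z=3, W=0) weight 4/135
Group by X:
  weight(X=2) = 1/72
  weight(X=3) = 4/135
Total weight = 1/72 + 4/135 = 47/1080
P(X=2 | obs) = 1/72 / 47/1080 = 15/47
P(X=3 | obs) = 4/135 / 47/1080 = 32/47
argmax = 3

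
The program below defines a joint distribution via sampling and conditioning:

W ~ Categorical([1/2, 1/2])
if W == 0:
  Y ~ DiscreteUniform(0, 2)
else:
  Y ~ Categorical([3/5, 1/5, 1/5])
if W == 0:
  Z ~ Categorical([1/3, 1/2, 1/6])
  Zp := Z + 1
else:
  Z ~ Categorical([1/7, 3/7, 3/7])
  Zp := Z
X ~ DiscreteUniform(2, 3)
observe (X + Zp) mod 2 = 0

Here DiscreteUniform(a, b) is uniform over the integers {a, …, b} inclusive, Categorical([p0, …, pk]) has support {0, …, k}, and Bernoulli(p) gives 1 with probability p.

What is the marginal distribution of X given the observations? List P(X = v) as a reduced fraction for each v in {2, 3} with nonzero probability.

P(X=2) = 15/28, P(X=3) = 13/28

Enumerate traces; 18 have nonzero weight after conditioning:
  (W=0, Y=0, Z=0, X=3) weight 1/36
  (W=0, Y=0, Z=1, X=2) weight 1/24
  (W=0, Y=0, Z=2, X=3) weight 1/72
  (W=0, Y=1, Z=0, X=3) weight 1/36
  (W=0, Y=1, Z=1, X=2) weight 1/24
  (W=0, Y=1, Z=2, X=3) weight 1/72
  (W=0, Y=2, Z=0, X=3) weight 1/36
  (W=0, Y=2, Z=1, X=2) weight 1/24
  … 10 more
Group by X:
  weight(X=2) = 15/56
  weight(X=3) = 13/56
Total weight = 15/56 + 13/56 = 1/2
P(X=2 | obs) = 15/56 / 1/2 = 15/28
P(X=3 | obs) = 13/56 / 1/2 = 13/28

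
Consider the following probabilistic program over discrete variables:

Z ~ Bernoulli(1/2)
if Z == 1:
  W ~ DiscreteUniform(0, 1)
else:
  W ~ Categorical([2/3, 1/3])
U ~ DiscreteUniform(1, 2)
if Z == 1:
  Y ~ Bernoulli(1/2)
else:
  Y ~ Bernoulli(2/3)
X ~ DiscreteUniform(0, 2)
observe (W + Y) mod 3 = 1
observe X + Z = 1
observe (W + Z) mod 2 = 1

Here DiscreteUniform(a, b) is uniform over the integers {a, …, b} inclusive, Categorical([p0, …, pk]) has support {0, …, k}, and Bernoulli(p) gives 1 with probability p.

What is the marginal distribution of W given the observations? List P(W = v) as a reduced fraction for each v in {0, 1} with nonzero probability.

Enumerate traces; 4 have nonzero weight after conditioning:
  (Z=0, W=1, U=1, Y=0, X=1) weight 1/108
  (Z=0, W=1, U=2, Y=0, X=1) weight 1/108
  (Z=1, W=0, U=1, Y=1, X=0) weight 1/48
  (Z=1, W=0, U=2, Y=1, X=0) weight 1/48
Group by W:
  weight(W=0) = 1/24
  weight(W=1) = 1/54
Total weight = 1/24 + 1/54 = 13/216
P(W=0 | obs) = 1/24 / 13/216 = 9/13
P(W=1 | obs) = 1/54 / 13/216 = 4/13

P(W=0) = 9/13, P(W=1) = 4/13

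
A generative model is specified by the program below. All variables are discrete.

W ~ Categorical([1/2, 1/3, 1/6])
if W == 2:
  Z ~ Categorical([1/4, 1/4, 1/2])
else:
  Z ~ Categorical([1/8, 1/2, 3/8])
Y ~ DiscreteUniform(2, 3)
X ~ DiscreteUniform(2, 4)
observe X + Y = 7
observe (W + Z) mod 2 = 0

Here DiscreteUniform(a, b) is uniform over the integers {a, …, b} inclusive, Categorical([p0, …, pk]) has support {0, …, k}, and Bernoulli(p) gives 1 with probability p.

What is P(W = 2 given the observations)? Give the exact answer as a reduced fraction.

P(W = 2 | obs) = 3/13

Enumerate traces; 5 have nonzero weight after conditioning:
  (W=0, Z=0, Y=3, X=4) weight 1/96
  (W=0, Z=2, Y=3, X=4) weight 1/32
  (W=1, Z=1, Y=3, X=4) weight 1/36
  (W=2, Z=0, Y=3, X=4) weight 1/144
  (W=2, Z=2, Y=3, X=4) weight 1/72
Group by W:
  weight(W=0) = 1/24
  weight(W=1) = 1/36
  weight(W=2) = 1/48
Total weight = 1/24 + 1/36 + 1/48 = 13/144
P(W=0 | obs) = 1/24 / 13/144 = 6/13
P(W=1 | obs) = 1/36 / 13/144 = 4/13
P(W=2 | obs) = 1/48 / 13/144 = 3/13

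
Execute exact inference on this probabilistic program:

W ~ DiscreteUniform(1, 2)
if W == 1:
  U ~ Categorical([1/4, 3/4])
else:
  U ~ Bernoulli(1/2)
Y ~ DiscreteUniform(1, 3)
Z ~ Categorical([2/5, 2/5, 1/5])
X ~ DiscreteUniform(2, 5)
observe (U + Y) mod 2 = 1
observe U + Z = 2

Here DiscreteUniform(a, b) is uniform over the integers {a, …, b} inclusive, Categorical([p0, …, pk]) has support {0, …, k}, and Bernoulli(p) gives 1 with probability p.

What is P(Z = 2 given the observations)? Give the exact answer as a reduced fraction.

Enumerate traces; 24 have nonzero weight after conditioning:
  (W=1, U=0, Y=1, Z=2, X=2) weight 1/480
  (W=1, U=0, Y=1, Z=2, X=3) weight 1/480
  (W=1, U=0, Y=1, Z=2, X=4) weight 1/480
  (W=1, U=0, Y=1, Z=2, X=5) weight 1/480
  (W=1, U=0, Y=3, Z=2, X=2) weight 1/480
  (W=1, U=0, Y=3, Z=2, X=3) weight 1/480
  (W=1, U=0, Y=3, Z=2, X=4) weight 1/480
  (W=1, U=0, Y=3, Z=2, X=5) weight 1/480
  (W=1, U=1, Y=2, Z=1, X=2) weight 1/80
  … 15 more
Group by Z:
  weight(Z=1) = 1/12
  weight(Z=2) = 1/20
Total weight = 1/12 + 1/20 = 2/15
P(Z=1 | obs) = 1/12 / 2/15 = 5/8
P(Z=2 | obs) = 1/20 / 2/15 = 3/8

P(Z = 2 | obs) = 3/8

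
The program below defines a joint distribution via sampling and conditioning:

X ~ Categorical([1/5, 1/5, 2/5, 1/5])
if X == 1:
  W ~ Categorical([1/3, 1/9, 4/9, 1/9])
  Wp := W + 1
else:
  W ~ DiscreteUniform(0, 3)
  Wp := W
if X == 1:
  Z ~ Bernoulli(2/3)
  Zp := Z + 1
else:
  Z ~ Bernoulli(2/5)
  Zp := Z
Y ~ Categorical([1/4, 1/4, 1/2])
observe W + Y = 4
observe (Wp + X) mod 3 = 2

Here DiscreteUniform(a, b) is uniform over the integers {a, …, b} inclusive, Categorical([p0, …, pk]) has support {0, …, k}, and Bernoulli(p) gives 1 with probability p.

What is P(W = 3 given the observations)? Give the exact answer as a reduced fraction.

P(W = 3 | obs) = 11/29

Enumerate traces; 8 have nonzero weight after conditioning:
  (X=0, W=2, Z=0, Y=2) weight 3/200
  (X=0, W=2, Z=1, Y=2) weight 1/100
  (X=1, W=3, Z=0, Y=1) weight 1/540
  (X=1, W=3, Z=1, Y=1) weight 1/270
  (X=2, W=3, Z=0, Y=1) weight 3/200
  (X=2, W=3, Z=1, Y=1) weight 1/100
  (X=3, W=2, Z=0, Y=2) weight 3/200
  (X=3, W=2, Z=1, Y=2) weight 1/100
Group by W:
  weight(W=2) = 1/20
  weight(W=3) = 11/360
Total weight = 1/20 + 11/360 = 29/360
P(W=2 | obs) = 1/20 / 29/360 = 18/29
P(W=3 | obs) = 11/360 / 29/360 = 11/29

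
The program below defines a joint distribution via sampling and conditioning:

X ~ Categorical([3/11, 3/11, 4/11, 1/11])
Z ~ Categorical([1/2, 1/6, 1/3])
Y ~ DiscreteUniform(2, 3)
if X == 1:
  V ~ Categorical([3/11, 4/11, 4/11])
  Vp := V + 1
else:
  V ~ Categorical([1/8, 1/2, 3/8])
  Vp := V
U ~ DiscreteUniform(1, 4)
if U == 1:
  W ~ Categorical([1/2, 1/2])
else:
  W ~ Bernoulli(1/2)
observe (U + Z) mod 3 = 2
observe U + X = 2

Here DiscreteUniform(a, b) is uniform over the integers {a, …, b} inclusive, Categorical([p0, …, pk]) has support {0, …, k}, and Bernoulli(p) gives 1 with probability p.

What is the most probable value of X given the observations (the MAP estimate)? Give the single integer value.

Enumerate traces; 24 have nonzero weight after conditioning:
  (X=0, Z=0, Y=2, V=0, U=2, W=0) weight 3/2816
  (X=0, Z=0, Y=2, V=0, U=2, W=1) weight 3/2816
  (X=0, Z=0, Y=2, V=1, U=2, W=0) weight 3/704
  (X=0, Z=0, Y=2, V=1, U=2, W=1) weight 3/704
  (X=0, Z=0, Y=2, V=2, U=2, W=0) weight 9/2816
  (X=0, Z=0, Y=2, V=2, U=2, W=1) weight 9/2816
  (X=0, Z=0, Y=3, V=0, U=2, W=0) weight 3/2816
  (X=0, Z=0, Y=3, V=0, U=2, W=1) weight 3/2816
  (X=1, Z=1, Y=2, V=0, U=1, W=0) weight 3/3872
  … 15 more
Group by X:
  weight(X=0) = 3/88
  weight(X=1) = 1/88
Total weight = 3/88 + 1/88 = 1/22
P(X=0 | obs) = 3/88 / 1/22 = 3/4
P(X=1 | obs) = 1/88 / 1/22 = 1/4
argmax = 0

argmax_v P(X = v | obs) = 0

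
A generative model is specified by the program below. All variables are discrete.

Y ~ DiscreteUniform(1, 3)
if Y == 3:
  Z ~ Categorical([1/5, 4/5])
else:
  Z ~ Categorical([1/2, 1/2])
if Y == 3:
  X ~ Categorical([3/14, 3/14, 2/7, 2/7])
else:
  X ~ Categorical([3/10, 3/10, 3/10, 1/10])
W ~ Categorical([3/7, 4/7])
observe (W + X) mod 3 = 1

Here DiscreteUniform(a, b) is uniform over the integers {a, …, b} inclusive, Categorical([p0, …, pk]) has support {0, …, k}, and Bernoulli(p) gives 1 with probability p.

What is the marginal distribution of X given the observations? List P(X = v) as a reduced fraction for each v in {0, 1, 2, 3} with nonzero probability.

P(X=0) = 228/535, P(X=1) = 171/535, P(X=3) = 136/535

Enumerate traces; 18 have nonzero weight after conditioning:
  (Y=1, Z=0, X=0, W=1) weight 1/35
  (Y=1, Z=0, X=1, W=0) weight 3/140
  (Y=1, Z=0, X=3, W=1) weight 1/105
  (Y=1, Z=1, X=0, W=1) weight 1/35
  (Y=1, Z=1, X=1, W=0) weight 3/140
  (Y=1, Z=1, X=3, W=1) weight 1/105
  (Y=2, Z=0, X=0, W=1) weight 1/35
  (Y=2, Z=0, X=1, W=0) weight 3/140
  … 10 more
Group by X:
  weight(X=0) = 38/245
  weight(X=1) = 57/490
  weight(X=3) = 68/735
Total weight = 38/245 + 57/490 + 68/735 = 107/294
P(X=0 | obs) = 38/245 / 107/294 = 228/535
P(X=1 | obs) = 57/490 / 107/294 = 171/535
P(X=3 | obs) = 68/735 / 107/294 = 136/535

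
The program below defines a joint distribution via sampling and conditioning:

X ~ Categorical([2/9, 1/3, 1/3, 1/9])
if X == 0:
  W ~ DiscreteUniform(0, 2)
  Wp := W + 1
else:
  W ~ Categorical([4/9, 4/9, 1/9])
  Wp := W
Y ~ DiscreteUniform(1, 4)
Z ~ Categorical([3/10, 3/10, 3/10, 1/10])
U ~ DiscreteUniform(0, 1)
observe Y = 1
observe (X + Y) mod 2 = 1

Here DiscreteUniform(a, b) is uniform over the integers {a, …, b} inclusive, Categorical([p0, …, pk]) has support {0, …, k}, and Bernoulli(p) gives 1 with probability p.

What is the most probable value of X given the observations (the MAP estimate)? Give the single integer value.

argmax_v P(X = v | obs) = 2

Enumerate traces; 48 have nonzero weight after conditioning:
  (X=0, W=0, Y=1, Z=0, U=0) weight 1/360
  (X=0, W=0, Y=1, Z=0, U=1) weight 1/360
  (X=0, W=0, Y=1, Z=1, U=0) weight 1/360
  (X=0, W=0, Y=1, Z=1, U=1) weight 1/360
  (X=0, W=0, Y=1, Z=2, U=0) weight 1/360
  (X=0, W=0, Y=1, Z=2, U=1) weight 1/360
  (X=0, W=0, Y=1, Z=3, U=0) weight 1/1080
  (X=0, W=0, Y=1, Z=3, U=1) weight 1/1080
  (X=2, W=0, Y=1, Z=0, U=0) weight 1/180
  … 39 more
Group by X:
  weight(X=0) = 1/18
  weight(X=2) = 1/12
Total weight = 1/18 + 1/12 = 5/36
P(X=0 | obs) = 1/18 / 5/36 = 2/5
P(X=2 | obs) = 1/12 / 5/36 = 3/5
argmax = 2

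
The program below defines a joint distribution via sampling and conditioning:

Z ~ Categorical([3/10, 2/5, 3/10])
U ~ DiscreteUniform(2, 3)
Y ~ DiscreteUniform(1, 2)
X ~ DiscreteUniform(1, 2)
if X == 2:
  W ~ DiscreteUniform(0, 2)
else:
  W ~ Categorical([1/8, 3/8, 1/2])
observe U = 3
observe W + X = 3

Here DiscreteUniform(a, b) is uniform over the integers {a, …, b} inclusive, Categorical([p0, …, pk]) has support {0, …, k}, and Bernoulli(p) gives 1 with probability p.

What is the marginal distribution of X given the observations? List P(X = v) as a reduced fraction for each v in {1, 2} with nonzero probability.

P(X=1) = 3/5, P(X=2) = 2/5

Enumerate traces; 12 have nonzero weight after conditioning:
  (Z=0, U=3, Y=1, X=1, W=2) weight 3/160
  (Z=0, U=3, Y=1, X=2, W=1) weight 1/80
  (Z=0, U=3, Y=2, X=1, W=2) weight 3/160
  (Z=0, U=3, Y=2, X=2, W=1) weight 1/80
  (Z=1, U=3, Y=1, X=1, W=2) weight 1/40
  (Z=1, U=3, Y=1, X=2, W=1) weight 1/60
  (Z=1, U=3, Y=2, X=1, W=2) weight 1/40
  (Z=1, U=3, Y=2, X=2, W=1) weight 1/60
  … 4 more
Group by X:
  weight(X=1) = 1/8
  weight(X=2) = 1/12
Total weight = 1/8 + 1/12 = 5/24
P(X=1 | obs) = 1/8 / 5/24 = 3/5
P(X=2 | obs) = 1/12 / 5/24 = 2/5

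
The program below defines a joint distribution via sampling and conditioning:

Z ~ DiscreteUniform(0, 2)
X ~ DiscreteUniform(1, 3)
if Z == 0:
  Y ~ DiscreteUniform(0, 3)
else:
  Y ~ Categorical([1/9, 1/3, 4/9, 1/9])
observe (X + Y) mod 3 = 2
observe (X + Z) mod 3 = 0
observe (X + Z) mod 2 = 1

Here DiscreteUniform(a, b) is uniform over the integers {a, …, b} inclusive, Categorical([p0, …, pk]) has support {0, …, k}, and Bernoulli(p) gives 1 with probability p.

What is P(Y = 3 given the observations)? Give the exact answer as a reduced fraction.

P(Y = 3 | obs) = 4/29

Enumerate traces; 4 have nonzero weight after conditioning:
  (Z=0, X=3, Y=2) weight 1/36
  (Z=1, X=2, Y=0) weight 1/81
  (Z=1, X=2, Y=3) weight 1/81
  (Z=2, X=1, Y=1) weight 1/27
Group by Y:
  weight(Y=0) = 1/81
  weight(Y=1) = 1/27
  weight(Y=2) = 1/36
  weight(Y=3) = 1/81
Total weight = 1/81 + 1/27 + 1/36 + 1/81 = 29/324
P(Y=0 | obs) = 1/81 / 29/324 = 4/29
P(Y=1 | obs) = 1/27 / 29/324 = 12/29
P(Y=2 | obs) = 1/36 / 29/324 = 9/29
P(Y=3 | obs) = 1/81 / 29/324 = 4/29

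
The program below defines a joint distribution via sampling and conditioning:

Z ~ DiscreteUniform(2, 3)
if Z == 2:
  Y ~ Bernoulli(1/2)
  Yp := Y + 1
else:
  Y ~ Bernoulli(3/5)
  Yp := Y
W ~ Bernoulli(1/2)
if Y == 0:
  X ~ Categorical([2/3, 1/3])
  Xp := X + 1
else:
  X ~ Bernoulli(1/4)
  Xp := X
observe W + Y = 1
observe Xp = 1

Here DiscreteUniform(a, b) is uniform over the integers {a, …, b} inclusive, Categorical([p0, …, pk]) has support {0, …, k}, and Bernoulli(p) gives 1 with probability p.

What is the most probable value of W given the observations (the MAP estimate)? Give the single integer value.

argmax_v P(W = v | obs) = 1

Enumerate traces; 4 have nonzero weight after conditioning:
  (Z=2, Y=0, W=1, X=0) weight 1/12
  (Z=2, Y=1, W=0, X=1) weight 1/32
  (Z=3, Y=0, W=1, X=0) weight 1/15
  (Z=3, Y=1, W=0, X=1) weight 3/80
Group by W:
  weight(W=0) = 11/160
  weight(W=1) = 3/20
Total weight = 11/160 + 3/20 = 7/32
P(W=0 | obs) = 11/160 / 7/32 = 11/35
P(W=1 | obs) = 3/20 / 7/32 = 24/35
argmax = 1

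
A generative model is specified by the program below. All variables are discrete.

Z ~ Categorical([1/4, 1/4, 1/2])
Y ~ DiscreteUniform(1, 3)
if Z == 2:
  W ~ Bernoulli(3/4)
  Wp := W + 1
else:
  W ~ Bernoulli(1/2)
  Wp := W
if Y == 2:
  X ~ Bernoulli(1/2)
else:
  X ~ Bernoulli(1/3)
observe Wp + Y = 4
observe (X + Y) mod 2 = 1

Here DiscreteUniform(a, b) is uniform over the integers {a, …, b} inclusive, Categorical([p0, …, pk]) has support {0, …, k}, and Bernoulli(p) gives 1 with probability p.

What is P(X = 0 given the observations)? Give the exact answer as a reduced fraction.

P(X = 0 | obs) = 4/7

Enumerate traces; 4 have nonzero weight after conditioning:
  (Z=0, Y=3, W=1, X=0) weight 1/36
  (Z=1, Y=3, W=1, X=0) weight 1/36
  (Z=2, Y=2, W=1, X=1) weight 1/16
  (Z=2, Y=3, W=0, X=0) weight 1/36
Group by X:
  weight(X=0) = 1/12
  weight(X=1) = 1/16
Total weight = 1/12 + 1/16 = 7/48
P(X=0 | obs) = 1/12 / 7/48 = 4/7
P(X=1 | obs) = 1/16 / 7/48 = 3/7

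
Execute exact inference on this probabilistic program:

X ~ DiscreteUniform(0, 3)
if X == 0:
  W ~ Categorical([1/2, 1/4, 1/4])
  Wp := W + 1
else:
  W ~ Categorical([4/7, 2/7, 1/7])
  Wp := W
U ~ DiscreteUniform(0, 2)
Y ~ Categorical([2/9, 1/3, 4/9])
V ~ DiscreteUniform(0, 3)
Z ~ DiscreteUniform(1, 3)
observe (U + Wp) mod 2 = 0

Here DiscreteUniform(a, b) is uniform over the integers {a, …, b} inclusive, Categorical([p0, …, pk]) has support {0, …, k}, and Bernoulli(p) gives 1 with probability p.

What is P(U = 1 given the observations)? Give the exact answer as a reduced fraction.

P(U = 1 | obs) = 45/179

Enumerate traces; 684 have nonzero weight after conditioning:
  (X=0, W=0, U=1, Y=0, V=0, Z=1) weight 1/1296
  (X=0, W=0, U=1, Y=0, V=0, Z=2) weight 1/1296
  (X=0, W=0, U=1, Y=0, V=0, Z=3) weight 1/1296
  (X=0, W=0, U=1, Y=0, V=1, Z=1) weight 1/1296
  (X=0, W=0, U=1, Y=0, V=1, Z=2) weight 1/1296
  (X=0, W=0, U=1, Y=0, V=1, Z=3) weight 1/1296
  (X=0, W=0, U=1, Y=0, V=2, Z=1) weight 1/1296
  (X=0, W=0, U=1, Y=0, V=2, Z=2) weight 1/1296
  (X=0, W=1, U=0, Y=0, V=0, Z=1) weight 1/2592
  (X=0, W=1, U=2, Y=0, V=0, Z=1) weight 1/2592
  … 674 more
Group by U:
  weight(U=0) = 67/336
  weight(U=1) = 15/112
  weight(U=2) = 67/336
Total weight = 67/336 + 15/112 + 67/336 = 179/336
P(U=0 | obs) = 67/336 / 179/336 = 67/179
P(U=1 | obs) = 15/112 / 179/336 = 45/179
P(U=2 | obs) = 67/336 / 179/336 = 67/179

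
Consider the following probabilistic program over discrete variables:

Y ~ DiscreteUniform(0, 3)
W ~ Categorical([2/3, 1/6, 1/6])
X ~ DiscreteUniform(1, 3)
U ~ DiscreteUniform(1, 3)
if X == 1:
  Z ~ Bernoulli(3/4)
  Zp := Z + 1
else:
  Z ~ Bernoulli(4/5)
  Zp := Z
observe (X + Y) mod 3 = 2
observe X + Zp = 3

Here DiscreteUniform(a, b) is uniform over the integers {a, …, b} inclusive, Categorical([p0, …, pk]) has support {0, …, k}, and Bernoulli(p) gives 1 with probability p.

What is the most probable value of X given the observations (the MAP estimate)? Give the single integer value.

Enumerate traces; 36 have nonzero weight after conditioning:
  (Y=0, W=0, X=2, U=1, Z=1) weight 2/135
  (Y=0, W=0, X=2, U=2, Z=1) weight 2/135
  (Y=0, W=0, X=2, U=3, Z=1) weight 2/135
  (Y=0, W=1, X=2, U=1, Z=1) weight 1/270
  (Y=0, W=1, X=2, U=2, Z=1) weight 1/270
  (Y=0, W=1, X=2, U=3, Z=1) weight 1/270
  (Y=0, W=2, X=2, U=1, Z=1) weight 1/270
  (Y=0, W=2, X=2, U=2, Z=1) weight 1/270
  (Y=1, W=0, X=1, U=1, Z=1) weight 1/72
  (Y=2, W=0, X=3, U=1, Z=0) weight 1/270
  … 26 more
Group by X:
  weight(X=1) = 1/16
  weight(X=2) = 2/15
  weight(X=3) = 1/60
Total weight = 1/16 + 2/15 + 1/60 = 17/80
P(X=1 | obs) = 1/16 / 17/80 = 5/17
P(X=2 | obs) = 2/15 / 17/80 = 32/51
P(X=3 | obs) = 1/60 / 17/80 = 4/51
argmax = 2

argmax_v P(X = v | obs) = 2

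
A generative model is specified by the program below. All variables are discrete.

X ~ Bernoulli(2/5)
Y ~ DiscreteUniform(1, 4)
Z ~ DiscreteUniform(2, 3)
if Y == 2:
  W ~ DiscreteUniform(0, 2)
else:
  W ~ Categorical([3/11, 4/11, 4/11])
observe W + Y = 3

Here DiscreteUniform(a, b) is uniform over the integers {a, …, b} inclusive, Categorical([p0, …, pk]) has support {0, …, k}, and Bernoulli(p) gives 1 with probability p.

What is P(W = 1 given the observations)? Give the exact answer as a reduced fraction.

Enumerate traces; 12 have nonzero weight after conditioning:
  (X=0, Y=1, Z=2, W=2) weight 3/110
  (X=0, Y=1, Z=3, W=2) weight 3/110
  (X=0, Y=2, Z=2, W=1) weight 1/40
  (X=0, Y=2, Z=3, W=1) weight 1/40
  (X=0, Y=3, Z=2, W=0) weight 9/440
  (X=0, Y=3, Z=3, W=0) weight 9/440
  (X=1, Y=1, Z=2, W=2) weight 1/55
  (X=1, Y=1, Z=3, W=2) weight 1/55
  … 4 more
Group by W:
  weight(W=0) = 3/44
  weight(W=1) = 1/12
  weight(W=2) = 1/11
Total weight = 3/44 + 1/12 + 1/11 = 8/33
P(W=0 | obs) = 3/44 / 8/33 = 9/32
P(W=1 | obs) = 1/12 / 8/33 = 11/32
P(W=2 | obs) = 1/11 / 8/33 = 3/8

P(W = 1 | obs) = 11/32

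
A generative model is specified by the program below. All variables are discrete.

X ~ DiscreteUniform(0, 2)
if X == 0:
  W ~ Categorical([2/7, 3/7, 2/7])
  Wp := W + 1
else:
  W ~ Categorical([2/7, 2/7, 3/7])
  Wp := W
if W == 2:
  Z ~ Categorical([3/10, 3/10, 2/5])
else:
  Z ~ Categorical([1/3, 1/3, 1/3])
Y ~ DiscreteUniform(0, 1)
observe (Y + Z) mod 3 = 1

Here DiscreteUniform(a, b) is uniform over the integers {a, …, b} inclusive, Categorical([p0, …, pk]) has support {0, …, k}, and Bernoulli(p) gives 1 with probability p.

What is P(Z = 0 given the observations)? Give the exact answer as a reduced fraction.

Enumerate traces; 18 have nonzero weight after conditioning:
  (X=0, W=0, Z=0, Y=1) weight 1/63
  (X=0, W=0, Z=1, Y=0) weight 1/63
  (X=0, W=1, Z=0, Y=1) weight 1/42
  (X=0, W=1, Z=1, Y=0) weight 1/42
  (X=0, W=2, Z=0, Y=1) weight 1/70
  (X=0, W=2, Z=1, Y=0) weight 1/70
  (X=1, W=0, Z=0, Y=1) weight 1/63
  (X=1, W=0, Z=1, Y=0) weight 1/63
  … 10 more
Group by Z:
  weight(Z=0) = 101/630
  weight(Z=1) = 101/630
Total weight = 101/630 + 101/630 = 101/315
P(Z=0 | obs) = 101/630 / 101/315 = 1/2
P(Z=1 | obs) = 101/630 / 101/315 = 1/2

P(Z = 0 | obs) = 1/2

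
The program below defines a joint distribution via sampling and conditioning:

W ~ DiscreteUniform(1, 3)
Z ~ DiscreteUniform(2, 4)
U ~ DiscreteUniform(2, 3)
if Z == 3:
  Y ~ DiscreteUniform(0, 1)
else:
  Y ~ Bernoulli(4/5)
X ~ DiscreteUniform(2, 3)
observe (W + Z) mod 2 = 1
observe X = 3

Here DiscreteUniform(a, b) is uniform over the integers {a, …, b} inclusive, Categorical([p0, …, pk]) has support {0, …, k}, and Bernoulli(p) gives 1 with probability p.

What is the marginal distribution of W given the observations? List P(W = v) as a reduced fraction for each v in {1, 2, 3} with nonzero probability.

Enumerate traces; 20 have nonzero weight after conditioning:
  (W=1, Z=2, U=2, Y=0, X=3) weight 1/180
  (W=1, Z=2, U=2, Y=1, X=3) weight 1/45
  (W=1, Z=2, U=3, Y=0, X=3) weight 1/180
  (W=1, Z=2, U=3, Y=1, X=3) weight 1/45
  (W=1, Z=4, U=2, Y=0, X=3) weight 1/180
  (W=1, Z=4, U=2, Y=1, X=3) weight 1/45
  (W=1, Z=4, U=3, Y=0, X=3) weight 1/180
  (W=1, Z=4, U=3, Y=1, X=3) weight 1/45
  (W=2, Z=3, U=2, Y=0, X=3) weight 1/72
  (W=3, Z=2, U=2, Y=0, X=3) weight 1/180
  … 10 more
Group by W:
  weight(W=1) = 1/9
  weight(W=2) = 1/18
  weight(W=3) = 1/9
Total weight = 1/9 + 1/18 + 1/9 = 5/18
P(W=1 | obs) = 1/9 / 5/18 = 2/5
P(W=2 | obs) = 1/18 / 5/18 = 1/5
P(W=3 | obs) = 1/9 / 5/18 = 2/5

P(W=1) = 2/5, P(W=2) = 1/5, P(W=3) = 2/5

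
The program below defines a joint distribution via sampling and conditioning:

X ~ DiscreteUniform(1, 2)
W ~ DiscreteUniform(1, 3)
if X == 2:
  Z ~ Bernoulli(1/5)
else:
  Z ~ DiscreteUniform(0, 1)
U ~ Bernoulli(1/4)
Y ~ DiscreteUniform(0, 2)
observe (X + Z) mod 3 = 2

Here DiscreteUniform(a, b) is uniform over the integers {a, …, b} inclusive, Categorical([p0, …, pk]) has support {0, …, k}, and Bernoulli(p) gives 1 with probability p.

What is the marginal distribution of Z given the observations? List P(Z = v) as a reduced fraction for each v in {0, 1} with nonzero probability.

P(Z=0) = 8/13, P(Z=1) = 5/13

Enumerate traces; 36 have nonzero weight after conditioning:
  (X=1, W=1, Z=1, U=0, Y=0) weight 1/48
  (X=1, W=1, Z=1, U=0, Y=1) weight 1/48
  (X=1, W=1, Z=1, U=0, Y=2) weight 1/48
  (X=1, W=1, Z=1, U=1, Y=0) weight 1/144
  (X=1, W=1, Z=1, U=1, Y=1) weight 1/144
  (X=1, W=1, Z=1, U=1, Y=2) weight 1/144
  (X=1, W=2, Z=1, U=0, Y=0) weight 1/48
  (X=1, W=2, Z=1, U=0, Y=1) weight 1/48
  (X=2, W=1, Z=0, U=0, Y=0) weight 1/30
  … 27 more
Group by Z:
  weight(Z=0) = 2/5
  weight(Z=1) = 1/4
Total weight = 2/5 + 1/4 = 13/20
P(Z=0 | obs) = 2/5 / 13/20 = 8/13
P(Z=1 | obs) = 1/4 / 13/20 = 5/13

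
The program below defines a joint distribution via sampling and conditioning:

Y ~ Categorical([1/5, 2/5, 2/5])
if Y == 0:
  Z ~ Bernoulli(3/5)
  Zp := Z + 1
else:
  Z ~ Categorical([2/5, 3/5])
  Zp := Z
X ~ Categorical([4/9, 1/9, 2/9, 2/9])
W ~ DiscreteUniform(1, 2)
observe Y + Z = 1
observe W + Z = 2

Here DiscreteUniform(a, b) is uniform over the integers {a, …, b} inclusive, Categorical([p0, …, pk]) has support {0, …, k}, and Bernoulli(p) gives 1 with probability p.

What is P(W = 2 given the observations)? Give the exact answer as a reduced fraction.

Enumerate traces; 8 have nonzero weight after conditioning:
  (Y=0, Z=1, X=0, W=1) weight 2/75
  (Y=0, Z=1, X=1, W=1) weight 1/150
  (Y=0, Z=1, X=2, W=1) weight 1/75
  (Y=0, Z=1, X=3, W=1) weight 1/75
  (Y=1, Z=0, X=0, W=2) weight 8/225
  (Y=1, Z=0, X=1, W=2) weight 2/225
  (Y=1, Z=0, X=2, W=2) weight 4/225
  (Y=1, Z=0, X=3, W=2) weight 4/225
Group by W:
  weight(W=1) = 3/50
  weight(W=2) = 2/25
Total weight = 3/50 + 2/25 = 7/50
P(W=1 | obs) = 3/50 / 7/50 = 3/7
P(W=2 | obs) = 2/25 / 7/50 = 4/7

P(W = 2 | obs) = 4/7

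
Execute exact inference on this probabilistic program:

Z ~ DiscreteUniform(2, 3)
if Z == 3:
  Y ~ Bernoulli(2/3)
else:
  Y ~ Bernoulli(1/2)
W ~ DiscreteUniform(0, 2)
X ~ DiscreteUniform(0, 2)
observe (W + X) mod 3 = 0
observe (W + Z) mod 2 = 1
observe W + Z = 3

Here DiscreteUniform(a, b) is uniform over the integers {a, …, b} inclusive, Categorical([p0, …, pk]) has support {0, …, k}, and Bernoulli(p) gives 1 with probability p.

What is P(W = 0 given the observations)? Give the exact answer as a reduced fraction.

Enumerate traces; 4 have nonzero weight after conditioning:
  (Z=2, Y=0, W=1, X=2) weight 1/36
  (Z=2, Y=1, W=1, X=2) weight 1/36
  (Z=3, Y=0, W=0, X=0) weight 1/54
  (Z=3, Y=1, W=0, X=0) weight 1/27
Group by W:
  weight(W=0) = 1/18
  weight(W=1) = 1/18
Total weight = 1/18 + 1/18 = 1/9
P(W=0 | obs) = 1/18 / 1/9 = 1/2
P(W=1 | obs) = 1/18 / 1/9 = 1/2

P(W = 0 | obs) = 1/2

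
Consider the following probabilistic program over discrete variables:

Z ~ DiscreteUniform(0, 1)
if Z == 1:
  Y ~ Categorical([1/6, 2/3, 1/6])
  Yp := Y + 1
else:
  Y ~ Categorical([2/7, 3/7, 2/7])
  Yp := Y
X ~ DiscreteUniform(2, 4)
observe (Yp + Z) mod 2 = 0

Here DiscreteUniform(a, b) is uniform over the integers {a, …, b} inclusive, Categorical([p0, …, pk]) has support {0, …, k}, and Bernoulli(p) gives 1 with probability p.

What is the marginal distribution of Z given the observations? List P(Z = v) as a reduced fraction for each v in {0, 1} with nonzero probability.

P(Z=0) = 12/19, P(Z=1) = 7/19

Enumerate traces; 12 have nonzero weight after conditioning:
  (Z=0, Y=0, X=2) weight 1/21
  (Z=0, Y=0, X=3) weight 1/21
  (Z=0, Y=0, X=4) weight 1/21
  (Z=0, Y=2, X=2) weight 1/21
  (Z=0, Y=2, X=3) weight 1/21
  (Z=0, Y=2, X=4) weight 1/21
  (Z=1, Y=0, X=2) weight 1/36
  (Z=1, Y=0, X=3) weight 1/36
  … 4 more
Group by Z:
  weight(Z=0) = 2/7
  weight(Z=1) = 1/6
Total weight = 2/7 + 1/6 = 19/42
P(Z=0 | obs) = 2/7 / 19/42 = 12/19
P(Z=1 | obs) = 1/6 / 19/42 = 7/19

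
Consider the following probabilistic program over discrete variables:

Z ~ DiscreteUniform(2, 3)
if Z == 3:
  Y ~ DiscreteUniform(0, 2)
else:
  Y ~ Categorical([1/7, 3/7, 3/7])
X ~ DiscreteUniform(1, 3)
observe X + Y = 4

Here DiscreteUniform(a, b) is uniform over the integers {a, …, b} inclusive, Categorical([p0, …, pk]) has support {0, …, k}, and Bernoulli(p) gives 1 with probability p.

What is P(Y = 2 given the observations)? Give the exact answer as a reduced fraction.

Enumerate traces; 4 have nonzero weight after conditioning:
  (Z=2, Y=1, X=3) weight 1/14
  (Z=2, Y=2, X=2) weight 1/14
  (Z=3, Y=1, X=3) weight 1/18
  (Z=3, Y=2, X=2) weight 1/18
Group by Y:
  weight(Y=1) = 8/63
  weight(Y=2) = 8/63
Total weight = 8/63 + 8/63 = 16/63
P(Y=1 | obs) = 8/63 / 16/63 = 1/2
P(Y=2 | obs) = 8/63 / 16/63 = 1/2

P(Y = 2 | obs) = 1/2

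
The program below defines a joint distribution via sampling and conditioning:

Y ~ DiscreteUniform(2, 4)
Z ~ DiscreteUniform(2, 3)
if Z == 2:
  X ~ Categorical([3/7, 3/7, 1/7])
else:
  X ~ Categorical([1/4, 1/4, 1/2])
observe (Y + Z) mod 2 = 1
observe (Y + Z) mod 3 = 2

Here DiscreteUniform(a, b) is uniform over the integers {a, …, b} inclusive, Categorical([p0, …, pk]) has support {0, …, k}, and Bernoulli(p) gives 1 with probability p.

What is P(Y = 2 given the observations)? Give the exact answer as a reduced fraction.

P(Y = 2 | obs) = 1/2

Enumerate traces; 6 have nonzero weight after conditioning:
  (Y=2, Z=3, X=0) weight 1/24
  (Y=2, Z=3, X=1) weight 1/24
  (Y=2, Z=3, X=2) weight 1/12
  (Y=3, Z=2, X=0) weight 1/14
  (Y=3, Z=2, X=1) weight 1/14
  (Y=3, Z=2, X=2) weight 1/42
Group by Y:
  weight(Y=2) = 1/6
  weight(Y=3) = 1/6
Total weight = 1/6 + 1/6 = 1/3
P(Y=2 | obs) = 1/6 / 1/3 = 1/2
P(Y=3 | obs) = 1/6 / 1/3 = 1/2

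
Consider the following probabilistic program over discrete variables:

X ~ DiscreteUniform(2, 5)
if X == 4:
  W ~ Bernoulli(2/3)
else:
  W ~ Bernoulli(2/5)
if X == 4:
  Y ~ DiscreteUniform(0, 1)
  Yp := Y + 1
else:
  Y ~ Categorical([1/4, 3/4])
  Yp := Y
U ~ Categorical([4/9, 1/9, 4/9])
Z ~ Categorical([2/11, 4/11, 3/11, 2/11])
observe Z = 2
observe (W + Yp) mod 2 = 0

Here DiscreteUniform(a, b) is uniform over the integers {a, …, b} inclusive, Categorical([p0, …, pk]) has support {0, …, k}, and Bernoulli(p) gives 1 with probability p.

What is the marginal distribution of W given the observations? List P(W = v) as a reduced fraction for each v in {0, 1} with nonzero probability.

P(W=0) = 1/3, P(W=1) = 2/3

Enumerate traces; 24 have nonzero weight after conditioning:
  (X=2, W=0, Y=0, U=0, Z=2) weight 1/220
  (X=2, W=0, Y=0, U=1, Z=2) weight 1/880
  (X=2, W=0, Y=0, U=2, Z=2) weight 1/220
  (X=2, W=1, Y=1, U=0, Z=2) weight 1/110
  (X=2, W=1, Y=1, U=1, Z=2) weight 1/440
  (X=2, W=1, Y=1, U=2, Z=2) weight 1/110
  (X=3, W=0, Y=0, U=0, Z=2) weight 1/220
  (X=3, W=0, Y=0, U=1, Z=2) weight 1/880
  … 16 more
Group by W:
  weight(W=0) = 37/880
  weight(W=1) = 37/440
Total weight = 37/880 + 37/440 = 111/880
P(W=0 | obs) = 37/880 / 111/880 = 1/3
P(W=1 | obs) = 37/440 / 111/880 = 2/3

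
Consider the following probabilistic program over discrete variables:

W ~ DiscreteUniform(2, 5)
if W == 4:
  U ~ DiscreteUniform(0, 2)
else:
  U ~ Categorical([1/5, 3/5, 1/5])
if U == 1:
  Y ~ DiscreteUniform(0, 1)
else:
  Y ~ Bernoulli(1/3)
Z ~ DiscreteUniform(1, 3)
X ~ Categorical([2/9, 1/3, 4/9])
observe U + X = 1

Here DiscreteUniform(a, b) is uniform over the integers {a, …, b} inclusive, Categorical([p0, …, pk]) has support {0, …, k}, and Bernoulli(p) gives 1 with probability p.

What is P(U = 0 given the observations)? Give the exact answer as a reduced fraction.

Enumerate traces; 48 have nonzero weight after conditioning:
  (W=2, U=0, Y=0, Z=1, X=1) weight 1/270
  (W=2, U=0, Y=0, Z=2, X=1) weight 1/270
  (W=2, U=0, Y=0, Z=3, X=1) weight 1/270
  (W=2, U=0, Y=1, Z=1, X=1) weight 1/540
  (W=2, U=0, Y=1, Z=2, X=1) weight 1/540
  (W=2, U=0, Y=1, Z=3, X=1) weight 1/540
  (W=2, U=1, Y=0, Z=1, X=0) weight 1/180
  (W=2, U=1, Y=0, Z=2, X=0) weight 1/180
  … 40 more
Group by U:
  weight(U=0) = 7/90
  weight(U=1) = 16/135
Total weight = 7/90 + 16/135 = 53/270
P(U=0 | obs) = 7/90 / 53/270 = 21/53
P(U=1 | obs) = 16/135 / 53/270 = 32/53

P(U = 0 | obs) = 21/53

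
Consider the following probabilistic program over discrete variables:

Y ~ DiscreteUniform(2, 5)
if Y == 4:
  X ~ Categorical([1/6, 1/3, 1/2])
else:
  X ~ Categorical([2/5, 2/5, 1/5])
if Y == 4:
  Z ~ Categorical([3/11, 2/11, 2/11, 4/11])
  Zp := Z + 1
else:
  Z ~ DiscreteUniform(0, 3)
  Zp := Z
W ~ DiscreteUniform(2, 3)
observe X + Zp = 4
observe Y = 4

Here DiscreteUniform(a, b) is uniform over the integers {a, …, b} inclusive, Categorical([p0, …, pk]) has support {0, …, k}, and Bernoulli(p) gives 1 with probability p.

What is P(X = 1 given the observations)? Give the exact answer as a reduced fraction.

Enumerate traces; 6 have nonzero weight after conditioning:
  (Y=4, X=0, Z=3, W=2) weight 1/132
  (Y=4, X=0, Z=3, W=3) weight 1/132
  (Y=4, X=1, Z=2, W=2) weight 1/132
  (Y=4, X=1, Z=2, W=3) weight 1/132
  (Y=4, X=2, Z=1, W=2) weight 1/88
  (Y=4, X=2, Z=1, W=3) weight 1/88
Group by X:
  weight(X=0) = 1/66
  weight(X=1) = 1/66
  weight(X=2) = 1/44
Total weight = 1/66 + 1/66 + 1/44 = 7/132
P(X=0 | obs) = 1/66 / 7/132 = 2/7
P(X=1 | obs) = 1/66 / 7/132 = 2/7
P(X=2 | obs) = 1/44 / 7/132 = 3/7

P(X = 1 | obs) = 2/7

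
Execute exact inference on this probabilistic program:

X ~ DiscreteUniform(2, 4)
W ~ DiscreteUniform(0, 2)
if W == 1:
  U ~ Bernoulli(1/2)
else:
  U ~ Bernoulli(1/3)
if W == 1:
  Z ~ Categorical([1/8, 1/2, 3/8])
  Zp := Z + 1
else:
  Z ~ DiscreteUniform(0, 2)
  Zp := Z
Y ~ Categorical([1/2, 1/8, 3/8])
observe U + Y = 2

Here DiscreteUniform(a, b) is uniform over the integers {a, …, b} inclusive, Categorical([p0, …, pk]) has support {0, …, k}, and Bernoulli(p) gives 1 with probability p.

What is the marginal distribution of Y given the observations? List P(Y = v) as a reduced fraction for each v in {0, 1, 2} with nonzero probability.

P(Y=1) = 7/40, P(Y=2) = 33/40

Enumerate traces; 54 have nonzero weight after conditioning:
  (X=2, W=0, U=0, Z=0, Y=2) weight 1/108
  (X=2, W=0, U=0, Z=1, Y=2) weight 1/108
  (X=2, W=0, U=0, Z=2, Y=2) weight 1/108
  (X=2, W=0, U=1, Z=0, Y=1) weight 1/648
  (X=2, W=0, U=1, Z=1, Y=1) weight 1/648
  (X=2, W=0, U=1, Z=2, Y=1) weight 1/648
  (X=2, W=1, U=0, Z=0, Y=2) weight 1/384
  (X=2, W=1, U=0, Z=1, Y=2) weight 1/96
  … 46 more
Group by Y:
  weight(Y=1) = 7/144
  weight(Y=2) = 11/48
Total weight = 7/144 + 11/48 = 5/18
P(Y=1 | obs) = 7/144 / 5/18 = 7/40
P(Y=2 | obs) = 11/48 / 5/18 = 33/40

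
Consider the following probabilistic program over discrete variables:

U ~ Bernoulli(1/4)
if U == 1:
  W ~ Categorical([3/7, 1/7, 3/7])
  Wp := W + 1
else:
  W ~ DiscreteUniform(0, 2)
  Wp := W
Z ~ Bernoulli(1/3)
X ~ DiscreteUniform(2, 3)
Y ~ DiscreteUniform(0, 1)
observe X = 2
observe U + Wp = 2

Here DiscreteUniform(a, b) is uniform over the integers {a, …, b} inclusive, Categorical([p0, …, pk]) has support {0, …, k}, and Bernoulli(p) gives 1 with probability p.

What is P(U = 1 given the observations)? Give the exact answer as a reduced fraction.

Enumerate traces; 8 have nonzero weight after conditioning:
  (U=0, W=2, Z=0, X=2, Y=0) weight 1/24
  (U=0, W=2, Z=0, X=2, Y=1) weight 1/24
  (U=0, W=2, Z=1, X=2, Y=0) weight 1/48
  (U=0, W=2, Z=1, X=2, Y=1) weight 1/48
  (U=1, W=0, Z=0, X=2, Y=0) weight 1/56
  (U=1, W=0, Z=0, X=2, Y=1) weight 1/56
  (U=1, W=0, Z=1, X=2, Y=0) weight 1/112
  (U=1, W=0, Z=1, X=2, Y=1) weight 1/112
Group by U:
  weight(U=0) = 1/8
  weight(U=1) = 3/56
Total weight = 1/8 + 3/56 = 5/28
P(U=0 | obs) = 1/8 / 5/28 = 7/10
P(U=1 | obs) = 3/56 / 5/28 = 3/10

P(U = 1 | obs) = 3/10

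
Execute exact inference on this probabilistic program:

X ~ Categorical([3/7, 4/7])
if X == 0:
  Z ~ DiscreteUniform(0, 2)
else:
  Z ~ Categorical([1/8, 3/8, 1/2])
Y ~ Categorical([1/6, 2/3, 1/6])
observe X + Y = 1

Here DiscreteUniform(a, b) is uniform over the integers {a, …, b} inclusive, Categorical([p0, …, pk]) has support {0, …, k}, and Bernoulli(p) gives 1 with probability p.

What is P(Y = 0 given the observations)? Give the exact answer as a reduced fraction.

Enumerate traces; 6 have nonzero weight after conditioning:
  (X=0, Z=0, Y=1) weight 2/21
  (X=0, Z=1, Y=1) weight 2/21
  (X=0, Z=2, Y=1) weight 2/21
  (X=1, Z=0, Y=0) weight 1/84
  (X=1, Z=1, Y=0) weight 1/28
  (X=1, Z=2, Y=0) weight 1/21
Group by Y:
  weight(Y=0) = 2/21
  weight(Y=1) = 2/7
Total weight = 2/21 + 2/7 = 8/21
P(Y=0 | obs) = 2/21 / 8/21 = 1/4
P(Y=1 | obs) = 2/7 / 8/21 = 3/4

P(Y = 0 | obs) = 1/4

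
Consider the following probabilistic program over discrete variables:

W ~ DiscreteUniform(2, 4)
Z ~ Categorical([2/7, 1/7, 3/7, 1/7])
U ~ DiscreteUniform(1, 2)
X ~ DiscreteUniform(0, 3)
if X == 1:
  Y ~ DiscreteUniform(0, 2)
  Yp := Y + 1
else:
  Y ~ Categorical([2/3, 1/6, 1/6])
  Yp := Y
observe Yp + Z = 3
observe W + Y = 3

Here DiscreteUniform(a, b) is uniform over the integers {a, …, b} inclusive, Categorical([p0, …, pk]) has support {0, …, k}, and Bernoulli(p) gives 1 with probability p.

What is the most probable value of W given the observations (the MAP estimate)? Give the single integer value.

Enumerate traces; 16 have nonzero weight after conditioning:
  (W=2, Z=1, U=1, X=1, Y=1) weight 1/504
  (W=2, Z=1, U=2, X=1, Y=1) weight 1/504
  (W=2, Z=2, U=1, X=0, Y=1) weight 1/336
  (W=2, Z=2, U=1, X=2, Y=1) weight 1/336
  (W=2, Z=2, U=1, X=3, Y=1) weight 1/336
  (W=2, Z=2, U=2, X=0, Y=1) weight 1/336
  (W=2, Z=2, U=2, X=2, Y=1) weight 1/336
  (W=2, Z=2, U=2, X=3, Y=1) weight 1/336
  (W=3, Z=2, U=1, X=1, Y=0) weight 1/168
  … 7 more
Group by W:
  weight(W=2) = 11/504
  weight(W=3) = 1/28
Total weight = 11/504 + 1/28 = 29/504
P(W=2 | obs) = 11/504 / 29/504 = 11/29
P(W=3 | obs) = 1/28 / 29/504 = 18/29
argmax = 3

argmax_v P(W = v | obs) = 3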